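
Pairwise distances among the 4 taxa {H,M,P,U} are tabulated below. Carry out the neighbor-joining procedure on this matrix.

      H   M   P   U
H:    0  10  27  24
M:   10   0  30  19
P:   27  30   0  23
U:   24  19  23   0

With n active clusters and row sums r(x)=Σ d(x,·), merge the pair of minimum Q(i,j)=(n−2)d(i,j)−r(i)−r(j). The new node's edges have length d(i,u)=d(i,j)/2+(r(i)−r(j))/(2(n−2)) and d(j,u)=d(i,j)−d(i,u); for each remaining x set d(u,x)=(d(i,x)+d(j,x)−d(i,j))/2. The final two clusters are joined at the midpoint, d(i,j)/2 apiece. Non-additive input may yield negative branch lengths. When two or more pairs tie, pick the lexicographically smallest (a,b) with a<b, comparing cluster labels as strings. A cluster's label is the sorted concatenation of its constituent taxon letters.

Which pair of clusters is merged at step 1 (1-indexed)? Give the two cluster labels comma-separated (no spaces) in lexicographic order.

1. join H+M (d=10, Q=-100) ⇒ HM; edges |H|=11/2, |M|=9/2
  updated: d(HM,P)=47/2, d(HM,U)=33/2
2. join HM+P (d=47/2, Q=-63) ⇒ HMP; edges |HM|=17/2, |P|=15
  updated: d(HMP,U)=8
3. join HMP+U (d=8) ⇒ HMPU; edges |HMP|=4, |U|=4
final tree: (((H:11/2,M:9/2):17/2,P:15):4,U:4)
total length: 83/2

H,M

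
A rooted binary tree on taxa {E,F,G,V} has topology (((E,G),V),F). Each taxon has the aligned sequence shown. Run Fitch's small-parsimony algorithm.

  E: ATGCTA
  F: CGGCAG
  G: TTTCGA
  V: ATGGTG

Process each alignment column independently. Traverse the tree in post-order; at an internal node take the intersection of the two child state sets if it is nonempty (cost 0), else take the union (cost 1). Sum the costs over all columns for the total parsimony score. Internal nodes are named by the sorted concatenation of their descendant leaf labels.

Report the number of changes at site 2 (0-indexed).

EG@0: {A} ∪ {T} = {A,T} (union, +1)
EGV@0: {A,T} ∩ {A} = {A} (intersection, +0)
EFGV@0: {A} ∪ {C} = {A,C} (union, +1)
EG@1: {T} ∩ {T} = {T} (intersection, +0)
EGV@1: {T} ∩ {T} = {T} (intersection, +0)
EFGV@1: {T} ∪ {G} = {G,T} (union, +1)
EG@2: {G} ∪ {T} = {G,T} (union, +1)
EGV@2: {G,T} ∩ {G} = {G} (intersection, +0)
EFGV@2: {G} ∩ {G} = {G} (intersection, +0)
EG@3: {C} ∩ {C} = {C} (intersection, +0)
EGV@3: {C} ∪ {G} = {C,G} (union, +1)
EFGV@3: {C,G} ∩ {C} = {C} (intersection, +0)
EG@4: {T} ∪ {G} = {G,T} (union, +1)
EGV@4: {G,T} ∩ {T} = {T} (intersection, +0)
EFGV@4: {T} ∪ {A} = {A,T} (union, +1)
EG@5: {A} ∩ {A} = {A} (intersection, +0)
EGV@5: {A} ∪ {G} = {A,G} (union, +1)
EFGV@5: {A,G} ∩ {G} = {G} (intersection, +0)
per-site changes: [2, 1, 1, 1, 2, 1]; total = 8

1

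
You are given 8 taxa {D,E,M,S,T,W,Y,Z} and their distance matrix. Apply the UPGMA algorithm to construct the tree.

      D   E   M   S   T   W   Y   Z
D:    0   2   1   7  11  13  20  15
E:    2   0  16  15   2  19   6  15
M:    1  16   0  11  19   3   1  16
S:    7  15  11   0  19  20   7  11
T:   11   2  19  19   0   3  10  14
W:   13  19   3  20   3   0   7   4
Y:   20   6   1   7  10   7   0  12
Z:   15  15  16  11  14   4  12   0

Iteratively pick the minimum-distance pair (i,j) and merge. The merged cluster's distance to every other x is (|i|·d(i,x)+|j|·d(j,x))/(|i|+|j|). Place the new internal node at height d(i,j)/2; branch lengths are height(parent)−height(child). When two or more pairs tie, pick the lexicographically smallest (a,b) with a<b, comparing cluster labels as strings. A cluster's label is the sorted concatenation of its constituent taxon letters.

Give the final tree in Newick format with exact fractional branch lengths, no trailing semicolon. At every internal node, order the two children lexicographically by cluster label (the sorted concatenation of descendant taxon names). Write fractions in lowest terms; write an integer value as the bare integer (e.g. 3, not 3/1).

step 1: merge (D,M) at d=1; branch lengths D→1/2, M→1/2; new cluster DM
  updated: d(DM,E)=9, d(DM,S)=9, d(DM,T)=15, d(DM,W)=8, d(DM,Y)=21/2, d(DM,Z)=31/2
step 2: merge (E,T) at d=2; branch lengths E→1, T→1; new cluster ET
  updated: d(DM,ET)=12, d(ET,S)=17, d(ET,W)=11, d(ET,Y)=8, d(ET,Z)=29/2
step 3: merge (W,Z) at d=4; branch lengths W→2, Z→2; new cluster WZ
  updated: d(DM,WZ)=47/4, d(ET,WZ)=51/4, d(S,WZ)=31/2, d(WZ,Y)=19/2
step 4: merge (S,Y) at d=7; branch lengths S→7/2, Y→7/2; new cluster SY
  updated: d(DM,SY)=39/4, d(ET,SY)=25/2, d(SY,WZ)=25/2
step 5: merge (DM,SY) at d=39/4; branch lengths DM→35/8, SY→11/8; new cluster DMSY
  updated: d(DMSY,ET)=49/4, d(DMSY,WZ)=97/8
step 6: merge (DMSY,WZ) at d=97/8; branch lengths DMSY→19/16, WZ→65/16; new cluster DMSWYZ
  updated: d(DMSWYZ,ET)=149/12
step 7: merge (DMSWYZ,ET) at d=149/12; branch lengths DMSWYZ→7/48, ET→125/24; new cluster DEMSTWYZ
final tree: ((((D:1/2,M:1/2):35/8,(S:7/2,Y:7/2):11/8):19/16,(W:2,Z:2):65/16):7/48,(E:1,T:1):125/24)
total length: 1457/48

((((D:1/2,M:1/2):35/8,(S:7/2,Y:7/2):11/8):19/16,(W:2,Z:2):65/16):7/48,(E:1,T:1):125/24)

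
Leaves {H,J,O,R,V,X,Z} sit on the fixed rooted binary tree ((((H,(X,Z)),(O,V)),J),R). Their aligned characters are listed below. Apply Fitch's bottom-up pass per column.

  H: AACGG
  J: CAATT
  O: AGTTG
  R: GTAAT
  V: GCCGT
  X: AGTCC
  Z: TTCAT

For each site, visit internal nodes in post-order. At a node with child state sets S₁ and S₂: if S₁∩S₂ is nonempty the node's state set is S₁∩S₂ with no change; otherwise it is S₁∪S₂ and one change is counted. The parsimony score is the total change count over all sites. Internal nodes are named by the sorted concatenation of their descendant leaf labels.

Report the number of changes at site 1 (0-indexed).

site 0, node XZ: X={A} ∪ Z={T} → {A,T} (+1)
site 0, node HXZ: H={A} ∩ XZ={A,T} → {A} (+0)
site 0, node OV: O={A} ∪ V={G} → {A,G} (+1)
site 0, node HOVXZ: HXZ={A} ∩ OV={A,G} → {A} (+0)
site 0, node HJOVXZ: HOVXZ={A} ∪ J={C} → {A,C} (+1)
site 0, node HJORVXZ: HJOVXZ={A,C} ∪ R={G} → {A,C,G} (+1)
site 1, node XZ: X={G} ∪ Z={T} → {G,T} (+1)
site 1, node HXZ: H={A} ∪ XZ={G,T} → {A,G,T} (+1)
site 1, node OV: O={G} ∪ V={C} → {C,G} (+1)
site 1, node HOVXZ: HXZ={A,G,T} ∩ OV={C,G} → {G} (+0)
site 1, node HJOVXZ: HOVXZ={G} ∪ J={A} → {A,G} (+1)
site 1, node HJORVXZ: HJOVXZ={A,G} ∪ R={T} → {A,G,T} (+1)
site 2, node XZ: X={T} ∪ Z={C} → {C,T} (+1)
site 2, node HXZ: H={C} ∩ XZ={C,T} → {C} (+0)
site 2, node OV: O={T} ∪ V={C} → {C,T} (+1)
site 2, node HOVXZ: HXZ={C} ∩ OV={C,T} → {C} (+0)
site 2, node HJOVXZ: HOVXZ={C} ∪ J={A} → {A,C} (+1)
site 2, node HJORVXZ: HJOVXZ={A,C} ∩ R={A} → {A} (+0)
site 3, node XZ: X={C} ∪ Z={A} → {A,C} (+1)
site 3, node HXZ: H={G} ∪ XZ={A,C} → {A,C,G} (+1)
site 3, node OV: O={T} ∪ V={G} → {G,T} (+1)
site 3, node HOVXZ: HXZ={A,C,G} ∩ OV={G,T} → {G} (+0)
site 3, node HJOVXZ: HOVXZ={G} ∪ J={T} → {G,T} (+1)
site 3, node HJORVXZ: HJOVXZ={G,T} ∪ R={A} → {A,G,T} (+1)
site 4, node XZ: X={C} ∪ Z={T} → {C,T} (+1)
site 4, node HXZ: H={G} ∪ XZ={C,T} → {C,G,T} (+1)
site 4, node OV: O={G} ∪ V={T} → {G,T} (+1)
site 4, node HOVXZ: HXZ={C,G,T} ∩ OV={G,T} → {G,T} (+0)
site 4, node HJOVXZ: HOVXZ={G,T} ∩ J={T} → {T} (+0)
site 4, node HJORVXZ: HJOVXZ={T} ∩ R={T} → {T} (+0)
per-site changes: [4, 5, 3, 5, 3]; total = 20

5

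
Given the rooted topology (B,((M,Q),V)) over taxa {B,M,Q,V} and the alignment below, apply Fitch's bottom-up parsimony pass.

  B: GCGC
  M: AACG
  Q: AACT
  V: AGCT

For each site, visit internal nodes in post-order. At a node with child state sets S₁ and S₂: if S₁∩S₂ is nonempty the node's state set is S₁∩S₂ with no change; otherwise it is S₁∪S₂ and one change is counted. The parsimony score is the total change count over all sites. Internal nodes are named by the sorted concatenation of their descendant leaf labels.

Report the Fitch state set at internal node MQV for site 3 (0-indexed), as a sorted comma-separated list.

T

MQ@0: {A} ∩ {A} = {A} (intersection, +0)
MQV@0: {A} ∩ {A} = {A} (intersection, +0)
BMQV@0: {G} ∪ {A} = {A,G} (union, +1)
MQ@1: {A} ∩ {A} = {A} (intersection, +0)
MQV@1: {A} ∪ {G} = {A,G} (union, +1)
BMQV@1: {C} ∪ {A,G} = {A,C,G} (union, +1)
MQ@2: {C} ∩ {C} = {C} (intersection, +0)
MQV@2: {C} ∩ {C} = {C} (intersection, +0)
BMQV@2: {G} ∪ {C} = {C,G} (union, +1)
MQ@3: {G} ∪ {T} = {G,T} (union, +1)
MQV@3: {G,T} ∩ {T} = {T} (intersection, +0)
BMQV@3: {C} ∪ {T} = {C,T} (union, +1)
per-site changes: [1, 2, 1, 2]; total = 6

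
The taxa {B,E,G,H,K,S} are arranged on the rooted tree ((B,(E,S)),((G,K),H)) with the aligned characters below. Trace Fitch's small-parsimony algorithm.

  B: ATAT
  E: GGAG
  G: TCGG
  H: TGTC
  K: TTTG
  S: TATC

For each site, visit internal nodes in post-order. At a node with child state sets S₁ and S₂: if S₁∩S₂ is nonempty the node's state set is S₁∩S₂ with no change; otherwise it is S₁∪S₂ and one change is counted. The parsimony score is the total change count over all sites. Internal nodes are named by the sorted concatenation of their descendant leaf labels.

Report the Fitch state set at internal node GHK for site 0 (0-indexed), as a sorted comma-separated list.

T

ES@0: {G} ∪ {T} = {G,T} (union, +1)
BES@0: {A} ∪ {G,T} = {A,G,T} (union, +1)
GK@0: {T} ∩ {T} = {T} (intersection, +0)
GHK@0: {T} ∩ {T} = {T} (intersection, +0)
BEGHKS@0: {A,G,T} ∩ {T} = {T} (intersection, +0)
ES@1: {G} ∪ {A} = {A,G} (union, +1)
BES@1: {T} ∪ {A,G} = {A,G,T} (union, +1)
GK@1: {C} ∪ {T} = {C,T} (union, +1)
GHK@1: {C,T} ∪ {G} = {C,G,T} (union, +1)
BEGHKS@1: {A,G,T} ∩ {C,G,T} = {G,T} (intersection, +0)
ES@2: {A} ∪ {T} = {A,T} (union, +1)
BES@2: {A} ∩ {A,T} = {A} (intersection, +0)
GK@2: {G} ∪ {T} = {G,T} (union, +1)
GHK@2: {G,T} ∩ {T} = {T} (intersection, +0)
BEGHKS@2: {A} ∪ {T} = {A,T} (union, +1)
ES@3: {G} ∪ {C} = {C,G} (union, +1)
BES@3: {T} ∪ {C,G} = {C,G,T} (union, +1)
GK@3: {G} ∩ {G} = {G} (intersection, +0)
GHK@3: {G} ∪ {C} = {C,G} (union, +1)
BEGHKS@3: {C,G,T} ∩ {C,G} = {C,G} (intersection, +0)
per-site changes: [2, 4, 3, 3]; total = 12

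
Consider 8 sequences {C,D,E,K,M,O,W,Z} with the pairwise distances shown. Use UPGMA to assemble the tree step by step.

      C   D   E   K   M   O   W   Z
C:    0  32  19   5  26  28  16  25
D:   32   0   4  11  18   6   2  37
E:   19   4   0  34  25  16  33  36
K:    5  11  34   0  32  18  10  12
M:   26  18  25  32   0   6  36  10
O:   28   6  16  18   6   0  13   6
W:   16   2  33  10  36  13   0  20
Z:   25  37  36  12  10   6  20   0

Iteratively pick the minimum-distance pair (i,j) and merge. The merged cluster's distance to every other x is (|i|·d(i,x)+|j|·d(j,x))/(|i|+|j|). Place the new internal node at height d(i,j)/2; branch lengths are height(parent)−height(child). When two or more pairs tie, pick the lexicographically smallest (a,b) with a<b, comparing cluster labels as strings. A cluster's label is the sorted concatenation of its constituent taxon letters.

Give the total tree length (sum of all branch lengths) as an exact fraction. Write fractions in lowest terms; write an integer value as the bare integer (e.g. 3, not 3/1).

iteration 1: select D,W (d=2); attach at lengths (1, 1); label the merged cluster DW
  updated: d(C,DW)=24, d(DW,E)=37/2, d(DW,K)=21/2, d(DW,M)=27, d(DW,O)=19/2, d(DW,Z)=57/2
iteration 2: select C,K (d=5); attach at lengths (5/2, 5/2); label the merged cluster CK
  updated: d(CK,DW)=69/4, d(CK,E)=53/2, d(CK,M)=29, d(CK,O)=23, d(CK,Z)=37/2
iteration 3: select M,O (d=6); attach at lengths (3, 3); label the merged cluster MO
  updated: d(CK,MO)=26, d(DW,MO)=73/4, d(E,MO)=41/2, d(MO,Z)=8
iteration 4: select MO,Z (d=8); attach at lengths (1, 4); label the merged cluster MOZ
  updated: d(CK,MOZ)=47/2, d(DW,MOZ)=65/3, d(E,MOZ)=77/3
iteration 5: select CK,DW (d=69/4); attach at lengths (49/8, 61/8); label the merged cluster CDKW
  updated: d(CDKW,E)=45/2, d(CDKW,MOZ)=271/12
iteration 6: select CDKW,E (d=45/2); attach at lengths (21/8, 45/4); label the merged cluster CDEKW
  updated: d(CDEKW,MOZ)=116/5
iteration 7: select CDEKW,MOZ (d=116/5); attach at lengths (7/20, 38/5); label the merged cluster CDEKMOWZ
final tree: ((((C:5/2,K:5/2):49/8,(D:1,W:1):61/8):21/8,E:45/4):7/20,((M:3,O:3):1,Z:4):38/5)
total length: 2143/40

2143/40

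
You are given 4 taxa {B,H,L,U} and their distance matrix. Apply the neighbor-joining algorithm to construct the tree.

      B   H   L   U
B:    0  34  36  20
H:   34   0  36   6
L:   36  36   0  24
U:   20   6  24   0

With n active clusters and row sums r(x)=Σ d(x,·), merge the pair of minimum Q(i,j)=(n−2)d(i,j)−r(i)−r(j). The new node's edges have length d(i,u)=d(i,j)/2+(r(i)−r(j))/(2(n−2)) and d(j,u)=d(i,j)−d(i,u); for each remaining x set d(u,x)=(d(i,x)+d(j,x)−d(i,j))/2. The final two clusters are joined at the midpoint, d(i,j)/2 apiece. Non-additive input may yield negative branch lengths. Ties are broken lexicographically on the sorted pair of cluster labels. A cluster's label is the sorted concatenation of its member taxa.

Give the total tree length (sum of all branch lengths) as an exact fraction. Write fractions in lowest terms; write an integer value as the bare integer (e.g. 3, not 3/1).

99/2

step 1: merge (B,L) at d=36, Q=-114; branch lengths B→33/2, L→39/2; new cluster BL
  updated: d(BL,H)=17, d(BL,U)=4
step 2: merge (BL,H) at d=17, Q=-27; branch lengths BL→15/2, H→19/2; new cluster BHL
  updated: d(BHL,U)=-7/2
step 3: merge (BHL,U) at d=-7/2; branch lengths BHL→-7/4, U→-7/4; new cluster BHLU
final tree: (((B:33/2,L:39/2):15/2,H:19/2):-7/4,U:-7/4)
total length: 99/2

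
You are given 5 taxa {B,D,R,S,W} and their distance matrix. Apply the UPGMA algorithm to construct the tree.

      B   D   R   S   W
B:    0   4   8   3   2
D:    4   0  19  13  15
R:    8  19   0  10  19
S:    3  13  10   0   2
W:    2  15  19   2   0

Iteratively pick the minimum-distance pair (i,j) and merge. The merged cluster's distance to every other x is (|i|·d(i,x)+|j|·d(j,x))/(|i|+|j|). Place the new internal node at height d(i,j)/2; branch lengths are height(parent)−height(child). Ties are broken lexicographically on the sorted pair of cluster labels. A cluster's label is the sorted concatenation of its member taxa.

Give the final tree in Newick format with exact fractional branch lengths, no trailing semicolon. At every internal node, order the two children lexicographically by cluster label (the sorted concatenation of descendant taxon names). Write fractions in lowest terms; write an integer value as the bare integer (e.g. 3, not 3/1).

((((B:1,W:1):1/4,S:5/4):49/12,D:16/3):5/3,R:7)

iteration 1: select B,W (d=2); attach at lengths (1, 1); label the merged cluster BW
  updated: d(BW,D)=19/2, d(BW,R)=27/2, d(BW,S)=5/2
iteration 2: select BW,S (d=5/2); attach at lengths (1/4, 5/4); label the merged cluster BSW
  updated: d(BSW,D)=32/3, d(BSW,R)=37/3
iteration 3: select BSW,D (d=32/3); attach at lengths (49/12, 16/3); label the merged cluster BDSW
  updated: d(BDSW,R)=14
iteration 4: select BDSW,R (d=14); attach at lengths (5/3, 7); label the merged cluster BDRSW
final tree: ((((B:1,W:1):1/4,S:5/4):49/12,D:16/3):5/3,R:7)
total length: 259/12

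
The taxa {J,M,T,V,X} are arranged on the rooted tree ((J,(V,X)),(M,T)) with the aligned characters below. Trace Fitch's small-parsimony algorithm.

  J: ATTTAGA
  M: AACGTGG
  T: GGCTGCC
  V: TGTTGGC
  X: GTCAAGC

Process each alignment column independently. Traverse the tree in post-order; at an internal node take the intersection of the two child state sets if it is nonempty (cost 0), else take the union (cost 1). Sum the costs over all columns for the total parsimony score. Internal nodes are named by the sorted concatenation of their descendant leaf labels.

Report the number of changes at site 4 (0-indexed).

3

[col 0] VX: children V:{T}, X:{G} ∪→ {G,T}; cost 1
[col 0] JVX: children J:{A}, VX:{G,T} ∪→ {A,G,T}; cost 1
[col 0] MT: children M:{A}, T:{G} ∪→ {A,G}; cost 1
[col 0] JMTVX: children JVX:{A,G,T}, MT:{A,G} ∩→ {A,G}; cost 0
[col 1] VX: children V:{G}, X:{T} ∪→ {G,T}; cost 1
[col 1] JVX: children J:{T}, VX:{G,T} ∩→ {T}; cost 0
[col 1] MT: children M:{A}, T:{G} ∪→ {A,G}; cost 1
[col 1] JMTVX: children JVX:{T}, MT:{A,G} ∪→ {A,G,T}; cost 1
[col 2] VX: children V:{T}, X:{C} ∪→ {C,T}; cost 1
[col 2] JVX: children J:{T}, VX:{C,T} ∩→ {T}; cost 0
[col 2] MT: children M:{C}, T:{C} ∩→ {C}; cost 0
[col 2] JMTVX: children JVX:{T}, MT:{C} ∪→ {C,T}; cost 1
[col 3] VX: children V:{T}, X:{A} ∪→ {A,T}; cost 1
[col 3] JVX: children J:{T}, VX:{A,T} ∩→ {T}; cost 0
[col 3] MT: children M:{G}, T:{T} ∪→ {G,T}; cost 1
[col 3] JMTVX: children JVX:{T}, MT:{G,T} ∩→ {T}; cost 0
[col 4] VX: children V:{G}, X:{A} ∪→ {A,G}; cost 1
[col 4] JVX: children J:{A}, VX:{A,G} ∩→ {A}; cost 0
[col 4] MT: children M:{T}, T:{G} ∪→ {G,T}; cost 1
[col 4] JMTVX: children JVX:{A}, MT:{G,T} ∪→ {A,G,T}; cost 1
[col 5] VX: children V:{G}, X:{G} ∩→ {G}; cost 0
[col 5] JVX: children J:{G}, VX:{G} ∩→ {G}; cost 0
[col 5] MT: children M:{G}, T:{C} ∪→ {C,G}; cost 1
[col 5] JMTVX: children JVX:{G}, MT:{C,G} ∩→ {G}; cost 0
[col 6] VX: children V:{C}, X:{C} ∩→ {C}; cost 0
[col 6] JVX: children J:{A}, VX:{C} ∪→ {A,C}; cost 1
[col 6] MT: children M:{G}, T:{C} ∪→ {C,G}; cost 1
[col 6] JMTVX: children JVX:{A,C}, MT:{C,G} ∩→ {C}; cost 0
per-site changes: [3, 3, 2, 2, 3, 1, 2]; total = 16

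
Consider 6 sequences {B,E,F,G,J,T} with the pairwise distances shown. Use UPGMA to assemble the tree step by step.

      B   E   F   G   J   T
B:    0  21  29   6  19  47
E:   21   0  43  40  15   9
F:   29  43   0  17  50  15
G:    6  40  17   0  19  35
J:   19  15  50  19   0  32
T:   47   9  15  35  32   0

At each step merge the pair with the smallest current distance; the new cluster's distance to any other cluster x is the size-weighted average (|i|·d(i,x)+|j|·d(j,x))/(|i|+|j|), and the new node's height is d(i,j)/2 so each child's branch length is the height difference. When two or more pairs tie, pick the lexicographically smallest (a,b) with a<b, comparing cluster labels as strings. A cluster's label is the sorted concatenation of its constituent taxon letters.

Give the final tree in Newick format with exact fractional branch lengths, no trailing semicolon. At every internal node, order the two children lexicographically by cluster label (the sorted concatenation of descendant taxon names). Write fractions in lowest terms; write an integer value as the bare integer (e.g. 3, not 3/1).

(((B:3,G:3):13/2,J:19/2):115/18,((E:9/2,T:9/2):10,F:29/2):25/18)

step 1: merge (B,G) at d=6; branch lengths B→3, G→3; new cluster BG
  updated: d(BG,E)=61/2, d(BG,F)=23, d(BG,J)=19, d(BG,T)=41
step 2: merge (E,T) at d=9; branch lengths E→9/2, T→9/2; new cluster ET
  updated: d(BG,ET)=143/4, d(ET,F)=29, d(ET,J)=47/2
step 3: merge (BG,J) at d=19; branch lengths BG→13/2, J→19/2; new cluster BGJ
  updated: d(BGJ,ET)=95/3, d(BGJ,F)=32
step 4: merge (ET,F) at d=29; branch lengths ET→10, F→29/2; new cluster EFT
  updated: d(BGJ,EFT)=286/9
step 5: merge (BGJ,EFT) at d=286/9; branch lengths BGJ→115/18, EFT→25/18; new cluster BEFGJT
final tree: (((B:3,G:3):13/2,J:19/2):115/18,((E:9/2,T:9/2):10,F:29/2):25/18)
total length: 1139/18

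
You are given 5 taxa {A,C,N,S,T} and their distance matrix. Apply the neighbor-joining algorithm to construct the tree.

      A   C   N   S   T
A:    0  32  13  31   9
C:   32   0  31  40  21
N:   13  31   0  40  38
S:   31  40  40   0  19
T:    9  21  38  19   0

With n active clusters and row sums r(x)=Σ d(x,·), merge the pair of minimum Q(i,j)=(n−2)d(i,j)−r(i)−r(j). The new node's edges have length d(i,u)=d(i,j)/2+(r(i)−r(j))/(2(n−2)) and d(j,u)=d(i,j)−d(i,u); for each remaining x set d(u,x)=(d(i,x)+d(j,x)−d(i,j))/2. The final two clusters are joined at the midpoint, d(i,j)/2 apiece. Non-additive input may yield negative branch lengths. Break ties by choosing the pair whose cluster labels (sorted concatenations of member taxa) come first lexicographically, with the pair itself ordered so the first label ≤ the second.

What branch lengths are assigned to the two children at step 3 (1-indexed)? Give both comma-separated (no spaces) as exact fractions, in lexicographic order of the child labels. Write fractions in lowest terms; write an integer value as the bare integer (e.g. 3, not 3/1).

1. join A+N (d=13, Q=-168) ⇒ AN; edges |A|=1/3, |N|=38/3
  updated: d(AN,C)=25, d(AN,S)=29, d(AN,T)=17
2. join AN+C (d=25, Q=-107) ⇒ ACN; edges |AN|=35/4, |C|=65/4
  updated: d(ACN,S)=22, d(ACN,T)=13/2
3. join ACN+S (d=22, Q=-95/2) ⇒ ACNS; edges |ACN|=19/4, |S|=69/4
  updated: d(ACNS,T)=7/4
4. join ACNS+T (d=7/4) ⇒ ACNST; edges |ACNS|=7/8, |T|=7/8
final tree: ((((A:1/3,N:38/3):35/4,C:65/4):19/4,S:69/4):7/8,T:7/8)
total length: 247/4

19/4,69/4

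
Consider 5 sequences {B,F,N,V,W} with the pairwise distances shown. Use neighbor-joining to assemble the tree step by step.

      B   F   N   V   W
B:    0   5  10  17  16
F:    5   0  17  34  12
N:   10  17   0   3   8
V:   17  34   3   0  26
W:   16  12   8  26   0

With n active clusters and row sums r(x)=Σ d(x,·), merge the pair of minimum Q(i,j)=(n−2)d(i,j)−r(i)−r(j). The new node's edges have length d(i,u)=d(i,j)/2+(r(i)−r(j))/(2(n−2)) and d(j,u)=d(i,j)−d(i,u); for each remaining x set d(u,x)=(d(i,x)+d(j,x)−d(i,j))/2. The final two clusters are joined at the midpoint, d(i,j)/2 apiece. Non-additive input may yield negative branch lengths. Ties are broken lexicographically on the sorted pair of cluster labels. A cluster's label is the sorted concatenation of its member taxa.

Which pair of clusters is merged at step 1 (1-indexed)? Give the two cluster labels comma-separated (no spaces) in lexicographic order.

1. join N+V (d=3, Q=-109) ⇒ NV; edges |N|=-11/2, |V|=17/2
  updated: d(B,NV)=12, d(F,NV)=24, d(NV,W)=31/2
2. join B+F (d=5, Q=-64) ⇒ BF; edges |B|=1/2, |F|=9/2
  updated: d(BF,NV)=31/2, d(BF,W)=23/2
3. join BF+NV (d=31/2, Q=-85/2) ⇒ BFNV; edges |BF|=23/4, |NV|=39/4
  updated: d(BFNV,W)=23/4
4. join BFNV+W (d=23/4) ⇒ BFNVW; edges |BFNV|=23/8, |W|=23/8
final tree: (((B:1/2,F:9/2):23/4,(N:-11/2,V:17/2):39/4):23/8,W:23/8)
total length: 117/4

N,V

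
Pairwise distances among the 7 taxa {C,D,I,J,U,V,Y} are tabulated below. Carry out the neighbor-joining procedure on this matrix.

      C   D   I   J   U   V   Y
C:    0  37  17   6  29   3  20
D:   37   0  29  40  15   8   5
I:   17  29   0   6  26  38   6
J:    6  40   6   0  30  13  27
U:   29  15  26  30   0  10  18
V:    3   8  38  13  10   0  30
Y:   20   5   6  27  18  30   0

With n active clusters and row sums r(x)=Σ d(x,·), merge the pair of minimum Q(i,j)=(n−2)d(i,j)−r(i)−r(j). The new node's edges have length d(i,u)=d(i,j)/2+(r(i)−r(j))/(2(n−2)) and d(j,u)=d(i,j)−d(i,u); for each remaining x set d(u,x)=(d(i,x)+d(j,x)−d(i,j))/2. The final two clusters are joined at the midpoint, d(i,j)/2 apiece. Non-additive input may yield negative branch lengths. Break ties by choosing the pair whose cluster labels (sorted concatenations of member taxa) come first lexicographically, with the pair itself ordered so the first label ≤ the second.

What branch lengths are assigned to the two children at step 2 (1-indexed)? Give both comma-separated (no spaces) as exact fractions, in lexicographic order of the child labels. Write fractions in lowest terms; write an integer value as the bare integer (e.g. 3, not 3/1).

5,1

iteration 1: select D,Y (d=5, Q=-215); attach at lengths (53/10, -3/10); label the merged cluster DY
  updated: d(C,DY)=26, d(DY,I)=15, d(DY,J)=31, d(DY,U)=14, d(DY,V)=33/2
iteration 2: select I,J (d=6, Q=-164); attach at lengths (5, 1); label the merged cluster IJ
  updated: d(C,IJ)=17/2, d(DY,IJ)=20, d(IJ,U)=25, d(IJ,V)=45/2
iteration 3: select C,IJ (d=17/2, Q=-117); attach at lengths (8/3, 35/6); label the merged cluster CIJ
  updated: d(CIJ,DY)=75/4, d(CIJ,U)=91/4, d(CIJ,V)=17/2
iteration 4: select CIJ,V (d=17/2, Q=-68); attach at lengths (8, 1/2); label the merged cluster CIJV
  updated: d(CIJV,DY)=107/8, d(CIJV,U)=97/8
iteration 5: select CIJV,DY (d=107/8, Q=-79/2); attach at lengths (23/4, 61/8); label the merged cluster CDIJVY
  updated: d(CDIJVY,U)=51/8
iteration 6: select CDIJVY,U (d=51/8); attach at lengths (51/16, 51/16); label the merged cluster CDIJUVY
final tree: ((((C:8/3,(I:5,J:1):35/6):8,V:1/2):23/4,(D:53/10,Y:-3/10):61/8):51/16,U:51/16)
total length: 191/4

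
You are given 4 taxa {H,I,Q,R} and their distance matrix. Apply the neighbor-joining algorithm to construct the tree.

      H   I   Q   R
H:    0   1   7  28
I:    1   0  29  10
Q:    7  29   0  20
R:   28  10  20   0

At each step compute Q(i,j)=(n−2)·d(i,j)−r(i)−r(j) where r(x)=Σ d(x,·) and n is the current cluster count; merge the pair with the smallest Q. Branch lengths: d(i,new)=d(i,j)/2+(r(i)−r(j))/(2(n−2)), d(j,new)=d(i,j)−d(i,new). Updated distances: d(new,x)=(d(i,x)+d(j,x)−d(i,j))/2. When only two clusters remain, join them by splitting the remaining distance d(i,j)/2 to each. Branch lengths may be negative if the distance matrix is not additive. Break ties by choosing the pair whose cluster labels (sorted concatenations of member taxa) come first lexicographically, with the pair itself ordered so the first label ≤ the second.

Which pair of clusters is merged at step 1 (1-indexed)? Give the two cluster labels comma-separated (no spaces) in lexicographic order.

H,Q

1. join H+Q (d=7, Q=-78) ⇒ HQ; edges |H|=-3/2, |Q|=17/2
  updated: d(HQ,I)=23/2, d(HQ,R)=41/2
2. join HQ+I (d=23/2, Q=-42) ⇒ HIQ; edges |HQ|=11, |I|=1/2
  updated: d(HIQ,R)=19/2
3. join HIQ+R (d=19/2) ⇒ HIQR; edges |HIQ|=19/4, |R|=19/4
final tree: (((H:-3/2,Q:17/2):11,I:1/2):19/4,R:19/4)
total length: 28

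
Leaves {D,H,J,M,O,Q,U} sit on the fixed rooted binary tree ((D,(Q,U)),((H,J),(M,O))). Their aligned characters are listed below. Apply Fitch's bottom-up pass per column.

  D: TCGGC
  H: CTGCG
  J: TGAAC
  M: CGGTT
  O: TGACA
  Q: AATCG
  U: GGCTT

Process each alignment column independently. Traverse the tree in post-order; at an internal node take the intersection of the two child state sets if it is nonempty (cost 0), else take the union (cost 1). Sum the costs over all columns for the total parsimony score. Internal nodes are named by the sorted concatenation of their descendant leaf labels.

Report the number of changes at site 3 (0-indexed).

4

site 0, node QU: Q={A} ∪ U={G} → {A,G} (+1)
site 0, node DQU: D={T} ∪ QU={A,G} → {A,G,T} (+1)
site 0, node HJ: H={C} ∪ J={T} → {C,T} (+1)
site 0, node MO: M={C} ∪ O={T} → {C,T} (+1)
site 0, node HJMO: HJ={C,T} ∩ MO={C,T} → {C,T} (+0)
site 0, node DHJMOQU: DQU={A,G,T} ∩ HJMO={C,T} → {T} (+0)
site 1, node QU: Q={A} ∪ U={G} → {A,G} (+1)
site 1, node DQU: D={C} ∪ QU={A,G} → {A,C,G} (+1)
site 1, node HJ: H={T} ∪ J={G} → {G,T} (+1)
site 1, node MO: M={G} ∩ O={G} → {G} (+0)
site 1, node HJMO: HJ={G,T} ∩ MO={G} → {G} (+0)
site 1, node DHJMOQU: DQU={A,C,G} ∩ HJMO={G} → {G} (+0)
site 2, node QU: Q={T} ∪ U={C} → {C,T} (+1)
site 2, node DQU: D={G} ∪ QU={C,T} → {C,G,T} (+1)
site 2, node HJ: H={G} ∪ J={A} → {A,G} (+1)
site 2, node MO: M={G} ∪ O={A} → {A,G} (+1)
site 2, node HJMO: HJ={A,G} ∩ MO={A,G} → {A,G} (+0)
site 2, node DHJMOQU: DQU={C,G,T} ∩ HJMO={A,G} → {G} (+0)
site 3, node QU: Q={C} ∪ U={T} → {C,T} (+1)
site 3, node DQU: D={G} ∪ QU={C,T} → {C,G,T} (+1)
site 3, node HJ: H={C} ∪ J={A} → {A,C} (+1)
site 3, node MO: M={T} ∪ O={C} → {C,T} (+1)
site 3, node HJMO: HJ={A,C} ∩ MO={C,T} → {C} (+0)
site 3, node DHJMOQU: DQU={C,G,T} ∩ HJMO={C} → {C} (+0)
site 4, node QU: Q={G} ∪ U={T} → {G,T} (+1)
site 4, node DQU: D={C} ∪ QU={G,T} → {C,G,T} (+1)
site 4, node HJ: H={G} ∪ J={C} → {C,G} (+1)
site 4, node MO: M={T} ∪ O={A} → {A,T} (+1)
site 4, node HJMO: HJ={C,G} ∪ MO={A,T} → {A,C,G,T} (+1)
site 4, node DHJMOQU: DQU={C,G,T} ∩ HJMO={A,C,G,T} → {C,G,T} (+0)
per-site changes: [4, 3, 4, 4, 5]; total = 20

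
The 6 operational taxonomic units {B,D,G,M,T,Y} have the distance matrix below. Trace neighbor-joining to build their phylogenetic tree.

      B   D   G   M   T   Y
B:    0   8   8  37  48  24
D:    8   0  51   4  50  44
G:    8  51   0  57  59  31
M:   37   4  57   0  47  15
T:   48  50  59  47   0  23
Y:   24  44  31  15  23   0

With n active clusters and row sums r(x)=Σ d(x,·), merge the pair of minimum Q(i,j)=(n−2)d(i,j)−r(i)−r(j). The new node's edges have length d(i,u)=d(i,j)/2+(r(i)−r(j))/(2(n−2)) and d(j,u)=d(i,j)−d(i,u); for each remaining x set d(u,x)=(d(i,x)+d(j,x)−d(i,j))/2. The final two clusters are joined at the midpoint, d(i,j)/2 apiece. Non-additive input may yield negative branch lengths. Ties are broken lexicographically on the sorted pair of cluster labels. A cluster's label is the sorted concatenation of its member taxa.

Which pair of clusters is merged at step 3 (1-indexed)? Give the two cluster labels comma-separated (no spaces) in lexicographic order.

iteration 1: select D,M (d=4, Q=-301); attach at lengths (13/8, 19/8); label the merged cluster DM
  updated: d(B,DM)=41/2, d(DM,G)=52, d(DM,T)=93/2, d(DM,Y)=55/2
iteration 2: select B,G (d=8, Q=-453/2); attach at lengths (-17/4, 49/4); label the merged cluster BG
  updated: d(BG,DM)=129/4, d(BG,T)=99/2, d(BG,Y)=47/2
iteration 3: select BG,DM (d=129/4, Q=-147); attach at lengths (127/8, 131/8); label the merged cluster BDGM
  updated: d(BDGM,T)=255/8, d(BDGM,Y)=75/8
iteration 4: select BDGM,T (d=255/8, Q=-257/4); attach at lengths (73/8, 91/4); label the merged cluster BDGMT
  updated: d(BDGMT,Y)=1/4
iteration 5: select BDGMT,Y (d=1/4); attach at lengths (1/8, 1/8); label the merged cluster BDGMTY
final tree: ((((B:-17/4,G:49/4):127/8,(D:13/8,M:19/8):131/8):73/8,T:91/4):1/8,Y:1/8)
total length: 611/8

BG,DM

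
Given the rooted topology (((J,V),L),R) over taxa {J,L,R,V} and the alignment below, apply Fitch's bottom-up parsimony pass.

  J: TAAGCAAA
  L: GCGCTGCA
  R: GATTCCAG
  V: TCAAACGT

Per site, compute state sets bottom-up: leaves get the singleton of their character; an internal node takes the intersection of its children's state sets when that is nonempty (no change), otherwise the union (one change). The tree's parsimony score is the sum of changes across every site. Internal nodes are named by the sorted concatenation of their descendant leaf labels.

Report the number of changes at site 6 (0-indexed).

2

[col 0] JV: children J:{T}, V:{T} ∩→ {T}; cost 0
[col 0] JLV: children JV:{T}, L:{G} ∪→ {G,T}; cost 1
[col 0] JLRV: children JLV:{G,T}, R:{G} ∩→ {G}; cost 0
[col 1] JV: children J:{A}, V:{C} ∪→ {A,C}; cost 1
[col 1] JLV: children JV:{A,C}, L:{C} ∩→ {C}; cost 0
[col 1] JLRV: children JLV:{C}, R:{A} ∪→ {A,C}; cost 1
[col 2] JV: children J:{A}, V:{A} ∩→ {A}; cost 0
[col 2] JLV: children JV:{A}, L:{G} ∪→ {A,G}; cost 1
[col 2] JLRV: children JLV:{A,G}, R:{T} ∪→ {A,G,T}; cost 1
[col 3] JV: children J:{G}, V:{A} ∪→ {A,G}; cost 1
[col 3] JLV: children JV:{A,G}, L:{C} ∪→ {A,C,G}; cost 1
[col 3] JLRV: children JLV:{A,C,G}, R:{T} ∪→ {A,C,G,T}; cost 1
[col 4] JV: children J:{C}, V:{A} ∪→ {A,C}; cost 1
[col 4] JLV: children JV:{A,C}, L:{T} ∪→ {A,C,T}; cost 1
[col 4] JLRV: children JLV:{A,C,T}, R:{C} ∩→ {C}; cost 0
[col 5] JV: children J:{A}, V:{C} ∪→ {A,C}; cost 1
[col 5] JLV: children JV:{A,C}, L:{G} ∪→ {A,C,G}; cost 1
[col 5] JLRV: children JLV:{A,C,G}, R:{C} ∩→ {C}; cost 0
[col 6] JV: children J:{A}, V:{G} ∪→ {A,G}; cost 1
[col 6] JLV: children JV:{A,G}, L:{C} ∪→ {A,C,G}; cost 1
[col 6] JLRV: children JLV:{A,C,G}, R:{A} ∩→ {A}; cost 0
[col 7] JV: children J:{A}, V:{T} ∪→ {A,T}; cost 1
[col 7] JLV: children JV:{A,T}, L:{A} ∩→ {A}; cost 0
[col 7] JLRV: children JLV:{A}, R:{G} ∪→ {A,G}; cost 1
per-site changes: [1, 2, 2, 3, 2, 2, 2, 2]; total = 16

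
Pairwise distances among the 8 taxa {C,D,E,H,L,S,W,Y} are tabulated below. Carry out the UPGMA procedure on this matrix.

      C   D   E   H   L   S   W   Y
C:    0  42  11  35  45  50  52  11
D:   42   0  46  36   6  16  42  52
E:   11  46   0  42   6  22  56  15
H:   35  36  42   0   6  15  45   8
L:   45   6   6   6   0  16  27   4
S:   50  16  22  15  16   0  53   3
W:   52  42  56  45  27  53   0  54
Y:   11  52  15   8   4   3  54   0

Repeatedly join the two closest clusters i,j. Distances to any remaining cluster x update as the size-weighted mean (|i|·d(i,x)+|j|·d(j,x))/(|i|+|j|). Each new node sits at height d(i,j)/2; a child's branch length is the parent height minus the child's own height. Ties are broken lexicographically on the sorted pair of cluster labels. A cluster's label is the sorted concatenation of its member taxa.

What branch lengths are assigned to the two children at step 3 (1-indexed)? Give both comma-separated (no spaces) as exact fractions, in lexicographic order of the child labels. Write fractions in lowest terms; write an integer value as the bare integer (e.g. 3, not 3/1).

11/2,11/2

iteration 1: select S,Y (d=3); attach at lengths (3/2, 3/2); label the merged cluster SY
  updated: d(C,SY)=61/2, d(D,SY)=34, d(E,SY)=37/2, d(H,SY)=23/2, d(L,SY)=10, d(SY,W)=107/2
iteration 2: select D,L (d=6); attach at lengths (3, 3); label the merged cluster DL
  updated: d(C,DL)=87/2, d(DL,E)=26, d(DL,H)=21, d(DL,SY)=22, d(DL,W)=69/2
iteration 3: select C,E (d=11); attach at lengths (11/2, 11/2); label the merged cluster CE
  updated: d(CE,DL)=139/4, d(CE,H)=77/2, d(CE,SY)=49/2, d(CE,W)=54
iteration 4: select H,SY (d=23/2); attach at lengths (23/4, 17/4); label the merged cluster HSY
  updated: d(CE,HSY)=175/6, d(DL,HSY)=65/3, d(HSY,W)=152/3
iteration 5: select DL,HSY (d=65/3); attach at lengths (47/6, 61/12); label the merged cluster DHLSY
  updated: d(CE,DHLSY)=157/5, d(DHLSY,W)=221/5
iteration 6: select CE,DHLSY (d=157/5); attach at lengths (51/5, 73/15); label the merged cluster CDEHLSY
  updated: d(CDEHLSY,W)=47
iteration 7: select CDEHLSY,W (d=47); attach at lengths (39/5, 47/2); label the merged cluster CDEHLSWY
final tree: (((C:11/2,E:11/2):51/5,((D:3,L:3):47/6,(H:23/4,(S:3/2,Y:3/2):17/4):61/12):73/15):39/5,W:47/2)
total length: 5357/60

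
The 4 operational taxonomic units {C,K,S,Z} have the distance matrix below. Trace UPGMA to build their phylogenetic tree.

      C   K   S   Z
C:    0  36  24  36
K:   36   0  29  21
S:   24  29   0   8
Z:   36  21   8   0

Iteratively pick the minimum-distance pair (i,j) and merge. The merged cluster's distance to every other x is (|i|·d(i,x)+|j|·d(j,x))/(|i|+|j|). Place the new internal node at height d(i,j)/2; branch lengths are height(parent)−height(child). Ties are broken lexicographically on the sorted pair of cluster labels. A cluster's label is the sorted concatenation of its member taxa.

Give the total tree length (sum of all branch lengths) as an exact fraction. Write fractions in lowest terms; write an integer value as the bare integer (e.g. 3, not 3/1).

97/2

iteration 1: select S,Z (d=8); attach at lengths (4, 4); label the merged cluster SZ
  updated: d(C,SZ)=30, d(K,SZ)=25
iteration 2: select K,SZ (d=25); attach at lengths (25/2, 17/2); label the merged cluster KSZ
  updated: d(C,KSZ)=32
iteration 3: select C,KSZ (d=32); attach at lengths (16, 7/2); label the merged cluster CKSZ
final tree: (C:16,(K:25/2,(S:4,Z:4):17/2):7/2)
total length: 97/2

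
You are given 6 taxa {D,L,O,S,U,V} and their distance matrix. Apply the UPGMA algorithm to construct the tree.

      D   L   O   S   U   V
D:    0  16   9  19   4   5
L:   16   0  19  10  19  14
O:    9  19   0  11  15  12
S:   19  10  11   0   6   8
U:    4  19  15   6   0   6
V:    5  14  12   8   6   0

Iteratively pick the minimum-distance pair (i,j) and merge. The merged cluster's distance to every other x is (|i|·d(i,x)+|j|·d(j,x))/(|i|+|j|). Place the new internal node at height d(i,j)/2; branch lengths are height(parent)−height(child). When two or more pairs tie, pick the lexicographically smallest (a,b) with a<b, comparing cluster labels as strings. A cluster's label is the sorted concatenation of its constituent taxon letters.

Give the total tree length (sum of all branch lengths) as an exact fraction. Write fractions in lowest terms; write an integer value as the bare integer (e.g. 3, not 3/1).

iteration 1: select D,U (d=4); attach at lengths (2, 2); label the merged cluster DU
  updated: d(DU,L)=35/2, d(DU,O)=12, d(DU,S)=25/2, d(DU,V)=11/2
iteration 2: select DU,V (d=11/2); attach at lengths (3/4, 11/4); label the merged cluster DUV
  updated: d(DUV,L)=49/3, d(DUV,O)=12, d(DUV,S)=11
iteration 3: select L,S (d=10); attach at lengths (5, 5); label the merged cluster LS
  updated: d(DUV,LS)=41/3, d(LS,O)=15
iteration 4: select DUV,O (d=12); attach at lengths (13/4, 6); label the merged cluster DOUV
  updated: d(DOUV,LS)=14
iteration 5: select DOUV,LS (d=14); attach at lengths (1, 2); label the merged cluster DLOSUV
final tree: ((((D:2,U:2):3/4,V:11/4):13/4,O:6):1,(L:5,S:5):2)
total length: 119/4

119/4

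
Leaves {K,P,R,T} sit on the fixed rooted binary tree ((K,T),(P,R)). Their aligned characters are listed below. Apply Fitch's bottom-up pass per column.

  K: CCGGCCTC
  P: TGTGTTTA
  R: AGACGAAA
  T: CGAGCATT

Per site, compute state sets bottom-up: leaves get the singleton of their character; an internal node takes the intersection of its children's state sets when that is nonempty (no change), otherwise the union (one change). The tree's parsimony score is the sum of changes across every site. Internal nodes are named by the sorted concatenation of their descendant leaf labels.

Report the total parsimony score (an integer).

13

KT@0: {C} ∩ {C} = {C} (intersection, +0)
PR@0: {T} ∪ {A} = {A,T} (union, +1)
KPRT@0: {C} ∪ {A,T} = {A,C,T} (union, +1)
KT@1: {C} ∪ {G} = {C,G} (union, +1)
PR@1: {G} ∩ {G} = {G} (intersection, +0)
KPRT@1: {C,G} ∩ {G} = {G} (intersection, +0)
KT@2: {G} ∪ {A} = {A,G} (union, +1)
PR@2: {T} ∪ {A} = {A,T} (union, +1)
KPRT@2: {A,G} ∩ {A,T} = {A} (intersection, +0)
KT@3: {G} ∩ {G} = {G} (intersection, +0)
PR@3: {G} ∪ {C} = {C,G} (union, +1)
KPRT@3: {G} ∩ {C,G} = {G} (intersection, +0)
KT@4: {C} ∩ {C} = {C} (intersection, +0)
PR@4: {T} ∪ {G} = {G,T} (union, +1)
KPRT@4: {C} ∪ {G,T} = {C,G,T} (union, +1)
KT@5: {C} ∪ {A} = {A,C} (union, +1)
PR@5: {T} ∪ {A} = {A,T} (union, +1)
KPRT@5: {A,C} ∩ {A,T} = {A} (intersection, +0)
KT@6: {T} ∩ {T} = {T} (intersection, +0)
PR@6: {T} ∪ {A} = {A,T} (union, +1)
KPRT@6: {T} ∩ {A,T} = {T} (intersection, +0)
KT@7: {C} ∪ {T} = {C,T} (union, +1)
PR@7: {A} ∩ {A} = {A} (intersection, +0)
KPRT@7: {C,T} ∪ {A} = {A,C,T} (union, +1)
per-site changes: [2, 1, 2, 1, 2, 2, 1, 2]; total = 13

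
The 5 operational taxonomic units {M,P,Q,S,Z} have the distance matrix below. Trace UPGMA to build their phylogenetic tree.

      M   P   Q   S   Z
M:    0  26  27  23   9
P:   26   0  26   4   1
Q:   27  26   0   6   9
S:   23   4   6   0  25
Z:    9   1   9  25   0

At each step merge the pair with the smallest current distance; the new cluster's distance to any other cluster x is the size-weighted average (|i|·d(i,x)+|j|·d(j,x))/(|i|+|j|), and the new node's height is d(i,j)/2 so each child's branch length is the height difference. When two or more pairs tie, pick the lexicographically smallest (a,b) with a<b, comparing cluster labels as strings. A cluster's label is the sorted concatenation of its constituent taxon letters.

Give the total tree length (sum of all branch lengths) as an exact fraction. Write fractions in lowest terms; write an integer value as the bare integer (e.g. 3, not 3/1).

iteration 1: select P,Z (d=1); attach at lengths (1/2, 1/2); label the merged cluster PZ
  updated: d(M,PZ)=35/2, d(PZ,Q)=35/2, d(PZ,S)=29/2
iteration 2: select Q,S (d=6); attach at lengths (3, 3); label the merged cluster QS
  updated: d(M,QS)=25, d(PZ,QS)=16
iteration 3: select PZ,QS (d=16); attach at lengths (15/2, 5); label the merged cluster PQSZ
  updated: d(M,PQSZ)=85/4
iteration 4: select M,PQSZ (d=85/4); attach at lengths (85/8, 21/8); label the merged cluster MPQSZ
final tree: (M:85/8,((P:1/2,Z:1/2):15/2,(Q:3,S:3):5):21/8)
total length: 131/4

131/4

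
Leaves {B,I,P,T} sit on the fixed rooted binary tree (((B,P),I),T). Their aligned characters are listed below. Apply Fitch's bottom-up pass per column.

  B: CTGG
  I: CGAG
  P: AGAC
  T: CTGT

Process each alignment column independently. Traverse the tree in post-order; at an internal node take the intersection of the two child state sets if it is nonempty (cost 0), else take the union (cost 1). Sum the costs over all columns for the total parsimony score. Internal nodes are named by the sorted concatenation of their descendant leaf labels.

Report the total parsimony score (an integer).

7

[col 0] BP: children B:{C}, P:{A} ∪→ {A,C}; cost 1
[col 0] BIP: children BP:{A,C}, I:{C} ∩→ {C}; cost 0
[col 0] BIPT: children BIP:{C}, T:{C} ∩→ {C}; cost 0
[col 1] BP: children B:{T}, P:{G} ∪→ {G,T}; cost 1
[col 1] BIP: children BP:{G,T}, I:{G} ∩→ {G}; cost 0
[col 1] BIPT: children BIP:{G}, T:{T} ∪→ {G,T}; cost 1
[col 2] BP: children B:{G}, P:{A} ∪→ {A,G}; cost 1
[col 2] BIP: children BP:{A,G}, I:{A} ∩→ {A}; cost 0
[col 2] BIPT: children BIP:{A}, T:{G} ∪→ {A,G}; cost 1
[col 3] BP: children B:{G}, P:{C} ∪→ {C,G}; cost 1
[col 3] BIP: children BP:{C,G}, I:{G} ∩→ {G}; cost 0
[col 3] BIPT: children BIP:{G}, T:{T} ∪→ {G,T}; cost 1
per-site changes: [1, 2, 2, 2]; total = 7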